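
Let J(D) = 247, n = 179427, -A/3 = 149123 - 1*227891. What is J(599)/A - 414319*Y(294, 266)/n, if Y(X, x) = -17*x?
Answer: 147575841974647/14133105936 ≈ 10442.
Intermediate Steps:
A = 236304 (A = -3*(149123 - 1*227891) = -3*(149123 - 227891) = -3*(-78768) = 236304)
J(599)/A - 414319*Y(294, 266)/n = 247/236304 - 414319/(179427/((-17*266))) = 247*(1/236304) - 414319/(179427/(-4522)) = 247/236304 - 414319/(179427*(-1/4522)) = 247/236304 - 414319/(-179427/4522) = 247/236304 - 414319*(-4522/179427) = 247/236304 + 1873550518/179427 = 147575841974647/14133105936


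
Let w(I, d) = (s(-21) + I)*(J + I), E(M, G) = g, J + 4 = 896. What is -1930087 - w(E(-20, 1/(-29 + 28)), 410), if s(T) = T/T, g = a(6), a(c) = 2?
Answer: -1932769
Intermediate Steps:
J = 892 (J = -4 + 896 = 892)
g = 2
s(T) = 1
E(M, G) = 2
w(I, d) = (1 + I)*(892 + I)
-1930087 - w(E(-20, 1/(-29 + 28)), 410) = -1930087 - (892 + 2**2 + 893*2) = -1930087 - (892 + 4 + 1786) = -1930087 - 1*2682 = -1930087 - 2682 = -1932769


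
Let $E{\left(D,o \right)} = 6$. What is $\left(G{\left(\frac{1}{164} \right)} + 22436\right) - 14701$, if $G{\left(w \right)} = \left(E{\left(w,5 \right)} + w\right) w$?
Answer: $\frac{208041545}{26896} \approx 7735.0$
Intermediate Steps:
$G{\left(w \right)} = w \left(6 + w\right)$ ($G{\left(w \right)} = \left(6 + w\right) w = w \left(6 + w\right)$)
$\left(G{\left(\frac{1}{164} \right)} + 22436\right) - 14701 = \left(\frac{6 + \frac{1}{164}}{164} + 22436\right) - 14701 = \left(\frac{1}{164} \cdot \frac{985}{164} + 22436\right) - 14701 = \left(\frac{985}{26896} + 22436\right) - 14701 = \frac{603439641}{26896} - 14701 = \frac{208041545}{26896}$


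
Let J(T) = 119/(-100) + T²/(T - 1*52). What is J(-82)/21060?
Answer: -344173/141102000 ≈ -0.0024392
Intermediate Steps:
J(T) = -119/100 + T²/(-52 + T) (J(T) = 119*(-1/100) + T²/(T - 52) = -119/100 + T²/(-52 + T))
J(-82)/21060 = ((6188 - 119*(-82) + 100*(-82)²)/(100*(-52 - 82)))/21060 = ((1/100)*(6188 + 9758 + 100*6724)/(-134))*(1/21060) = ((1/100)*(-1/134)*(6188 + 9758 + 672400))*(1/21060) = ((1/100)*(-1/134)*688346)*(1/21060) = -344173/6700*1/21060 = -344173/141102000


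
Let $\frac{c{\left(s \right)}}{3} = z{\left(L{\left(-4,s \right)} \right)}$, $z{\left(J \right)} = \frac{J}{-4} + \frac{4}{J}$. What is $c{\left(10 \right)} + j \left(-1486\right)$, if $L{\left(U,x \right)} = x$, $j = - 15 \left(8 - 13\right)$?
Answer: $- \frac{1114563}{10} \approx -1.1146 \cdot 10^{5}$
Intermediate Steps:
$j = 75$ ($j = \left(-15\right) \left(-5\right) = 75$)
$z{\left(J \right)} = \frac{4}{J} - \frac{J}{4}$ ($z{\left(J \right)} = J \left(- \frac{1}{4}\right) + \frac{4}{J} = - \frac{J}{4} + \frac{4}{J} = \frac{4}{J} - \frac{J}{4}$)
$c{\left(s \right)} = \frac{12}{s} - \frac{3 s}{4}$ ($c{\left(s \right)} = 3 \left(\frac{4}{s} - \frac{s}{4}\right) = \frac{12}{s} - \frac{3 s}{4}$)
$c{\left(10 \right)} + j \left(-1486\right) = \left(\frac{12}{10} - \frac{15}{2}\right) + 75 \left(-1486\right) = \left(12 \cdot \frac{1}{10} - \frac{15}{2}\right) - 111450 = \left(\frac{6}{5} - \frac{15}{2}\right) - 111450 = - \frac{63}{10} - 111450 = - \frac{1114563}{10}$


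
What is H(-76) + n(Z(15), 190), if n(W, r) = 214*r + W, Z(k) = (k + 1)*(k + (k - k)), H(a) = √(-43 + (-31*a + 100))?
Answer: 40900 + √2413 ≈ 40949.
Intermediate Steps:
H(a) = √(57 - 31*a) (H(a) = √(-43 + (100 - 31*a)) = √(57 - 31*a))
Z(k) = k*(1 + k) (Z(k) = (1 + k)*(k + 0) = (1 + k)*k = k*(1 + k))
n(W, r) = W + 214*r
H(-76) + n(Z(15), 190) = √(57 - 31*(-76)) + (15*(1 + 15) + 214*190) = √(57 + 2356) + (15*16 + 40660) = √2413 + (240 + 40660) = √2413 + 40900 = 40900 + √2413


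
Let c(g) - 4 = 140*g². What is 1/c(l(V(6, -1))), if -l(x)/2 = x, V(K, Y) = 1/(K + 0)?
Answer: 9/176 ≈ 0.051136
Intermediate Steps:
V(K, Y) = 1/K
l(x) = -2*x
c(g) = 4 + 140*g²
1/c(l(V(6, -1))) = 1/(4 + 140*(-2/6)²) = 1/(4 + 140*(-2*⅙)²) = 1/(4 + 140*(-⅓)²) = 1/(4 + 140*(⅑)) = 1/(4 + 140/9) = 1/(176/9) = 9/176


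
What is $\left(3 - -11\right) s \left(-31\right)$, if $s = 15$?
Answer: $-6510$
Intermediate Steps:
$\left(3 - -11\right) s \left(-31\right) = \left(3 - -11\right) 15 \left(-31\right) = \left(3 + 11\right) 15 \left(-31\right) = 14 \cdot 15 \left(-31\right) = 210 \left(-31\right) = -6510$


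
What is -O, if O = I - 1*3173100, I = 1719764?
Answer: 1453336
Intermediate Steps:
O = -1453336 (O = 1719764 - 1*3173100 = 1719764 - 3173100 = -1453336)
-O = -1*(-1453336) = 1453336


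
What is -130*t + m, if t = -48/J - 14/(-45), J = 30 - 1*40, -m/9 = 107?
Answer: -14647/9 ≈ -1627.4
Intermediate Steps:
m = -963 (m = -9*107 = -963)
J = -10 (J = 30 - 40 = -10)
t = 46/9 (t = -48/(-10) - 14/(-45) = -48*(-1/10) - 14*(-1/45) = 24/5 + 14/45 = 46/9 ≈ 5.1111)
-130*t + m = -130*46/9 - 963 = -5980/9 - 963 = -14647/9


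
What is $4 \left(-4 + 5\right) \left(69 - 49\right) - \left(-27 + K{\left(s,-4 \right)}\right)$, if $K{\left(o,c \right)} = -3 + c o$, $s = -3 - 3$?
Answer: $86$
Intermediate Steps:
$s = -6$ ($s = -3 - 3 = -6$)
$4 \left(-4 + 5\right) \left(69 - 49\right) - \left(-27 + K{\left(s,-4 \right)}\right) = 4 \left(-4 + 5\right) \left(69 - 49\right) + \left(27 - \left(-3 - -24\right)\right) = 4 \cdot 1 \left(69 - 49\right) + \left(27 - \left(-3 + 24\right)\right) = 4 \cdot 20 + \left(27 - 21\right) = 80 + \left(27 - 21\right) = 80 + 6 = 86$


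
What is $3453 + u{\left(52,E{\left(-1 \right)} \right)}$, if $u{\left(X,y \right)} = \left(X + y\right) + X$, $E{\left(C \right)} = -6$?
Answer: $3551$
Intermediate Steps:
$u{\left(X,y \right)} = y + 2 X$
$3453 + u{\left(52,E{\left(-1 \right)} \right)} = 3453 + \left(-6 + 2 \cdot 52\right) = 3453 + \left(-6 + 104\right) = 3453 + 98 = 3551$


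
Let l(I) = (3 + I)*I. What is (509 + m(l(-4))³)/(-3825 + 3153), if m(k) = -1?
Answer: -127/168 ≈ -0.75595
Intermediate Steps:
l(I) = I*(3 + I)
(509 + m(l(-4))³)/(-3825 + 3153) = (509 + (-1)³)/(-3825 + 3153) = (509 - 1)/(-672) = 508*(-1/672) = -127/168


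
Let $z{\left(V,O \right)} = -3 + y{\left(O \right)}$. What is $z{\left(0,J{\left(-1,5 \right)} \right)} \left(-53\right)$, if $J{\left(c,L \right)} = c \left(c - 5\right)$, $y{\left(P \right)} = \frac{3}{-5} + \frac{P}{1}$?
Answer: $- \frac{636}{5} \approx -127.2$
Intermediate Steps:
$y{\left(P \right)} = - \frac{3}{5} + P$ ($y{\left(P \right)} = 3 \left(- \frac{1}{5}\right) + P 1 = - \frac{3}{5} + P$)
$J{\left(c,L \right)} = c \left(-5 + c\right)$
$z{\left(V,O \right)} = - \frac{18}{5} + O$ ($z{\left(V,O \right)} = -3 + \left(- \frac{3}{5} + O\right) = - \frac{18}{5} + O$)
$z{\left(0,J{\left(-1,5 \right)} \right)} \left(-53\right) = \left(- \frac{18}{5} - \left(-5 - 1\right)\right) \left(-53\right) = \left(- \frac{18}{5} - -6\right) \left(-53\right) = \left(- \frac{18}{5} + 6\right) \left(-53\right) = \frac{12}{5} \left(-53\right) = - \frac{636}{5}$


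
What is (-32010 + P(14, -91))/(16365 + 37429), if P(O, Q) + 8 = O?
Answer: -16002/26897 ≈ -0.59494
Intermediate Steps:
P(O, Q) = -8 + O
(-32010 + P(14, -91))/(16365 + 37429) = (-32010 + (-8 + 14))/(16365 + 37429) = (-32010 + 6)/53794 = -32004*1/53794 = -16002/26897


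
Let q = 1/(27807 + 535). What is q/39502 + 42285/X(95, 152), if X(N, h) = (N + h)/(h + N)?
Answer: 47340834947941/1119565684 ≈ 42285.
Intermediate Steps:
X(N, h) = 1 (X(N, h) = (N + h)/(N + h) = 1)
q = 1/28342 ≈ 3.5283e-5
q/39502 + 42285/X(95, 152) = (1/28342)/39502 + 42285/1 = (1/28342)*(1/39502) + 42285*1 = 1/1119565684 + 42285 = 47340834947941/1119565684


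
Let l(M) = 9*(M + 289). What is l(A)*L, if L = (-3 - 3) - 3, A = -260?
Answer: -2349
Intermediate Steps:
l(M) = 2601 + 9*M (l(M) = 9*(289 + M) = 2601 + 9*M)
L = -9 (L = -6 - 3 = -9)
l(A)*L = (2601 + 9*(-260))*(-9) = (2601 - 2340)*(-9) = 261*(-9) = -2349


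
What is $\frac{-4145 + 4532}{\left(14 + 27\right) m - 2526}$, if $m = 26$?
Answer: $- \frac{387}{1460} \approx -0.26507$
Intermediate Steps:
$\frac{-4145 + 4532}{\left(14 + 27\right) m - 2526} = \frac{-4145 + 4532}{\left(14 + 27\right) 26 - 2526} = \frac{387}{41 \cdot 26 - 2526} = \frac{387}{1066 - 2526} = \frac{387}{-1460} = 387 \left(- \frac{1}{1460}\right) = - \frac{387}{1460}$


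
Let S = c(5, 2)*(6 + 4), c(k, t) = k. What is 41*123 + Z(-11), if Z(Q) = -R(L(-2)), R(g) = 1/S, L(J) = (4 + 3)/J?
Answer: 252149/50 ≈ 5043.0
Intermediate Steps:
S = 50 (S = 5*(6 + 4) = 5*10 = 50)
L(J) = 7/J
R(g) = 1/50
Z(Q) = -1/50 (Z(Q) = -1*1/50 = -1/50)
41*123 + Z(-11) = 41*123 - 1/50 = 5043 - 1/50 = 252149/50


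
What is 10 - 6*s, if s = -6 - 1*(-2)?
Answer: 34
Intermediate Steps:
s = -4 (s = -6 + 2 = -4)
10 - 6*s = 10 - 6*(-4) = 10 + 24 = 34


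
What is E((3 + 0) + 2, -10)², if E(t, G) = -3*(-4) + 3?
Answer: 225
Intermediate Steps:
E(t, G) = 15 (E(t, G) = 12 + 3 = 15)
E((3 + 0) + 2, -10)² = 15² = 225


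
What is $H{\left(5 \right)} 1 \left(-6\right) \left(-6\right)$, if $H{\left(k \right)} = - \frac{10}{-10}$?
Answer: $36$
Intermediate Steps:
$H{\left(k \right)} = 1$ ($H{\left(k \right)} = \left(-10\right) \left(- \frac{1}{10}\right) = 1$)
$H{\left(5 \right)} 1 \left(-6\right) \left(-6\right) = 1 \cdot 1 \left(-6\right) \left(-6\right) = 1 \left(\left(-6\right) \left(-6\right)\right) = 1 \cdot 36 = 36$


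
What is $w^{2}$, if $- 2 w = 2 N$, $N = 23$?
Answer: $529$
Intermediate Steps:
$w = -23$ ($w = - \frac{2 \cdot 23}{2} = \left(- \frac{1}{2}\right) 46 = -23$)
$w^{2} = \left(-23\right)^{2} = 529$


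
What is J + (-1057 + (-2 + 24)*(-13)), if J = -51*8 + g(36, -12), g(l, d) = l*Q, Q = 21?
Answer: -995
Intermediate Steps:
g(l, d) = 21*l (g(l, d) = l*21 = 21*l)
J = 348 (J = -51*8 + 21*36 = -408 + 756 = 348)
J + (-1057 + (-2 + 24)*(-13)) = 348 + (-1057 + (-2 + 24)*(-13)) = 348 + (-1057 + 22*(-13)) = 348 + (-1057 - 286) = 348 - 1343 = -995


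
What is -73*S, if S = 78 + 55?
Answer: -9709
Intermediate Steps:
S = 133
-73*S = -73*133 = -9709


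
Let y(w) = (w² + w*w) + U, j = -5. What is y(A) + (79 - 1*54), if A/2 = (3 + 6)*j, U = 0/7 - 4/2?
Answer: 16223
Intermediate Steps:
U = -2 (U = 0*(⅐) - 4*½ = 0 - 2 = -2)
A = -90 (A = 2*((3 + 6)*(-5)) = 2*(9*(-5)) = 2*(-45) = -90)
y(w) = -2 + 2*w² (y(w) = (w² + w*w) - 2 = (w² + w²) - 2 = 2*w² - 2 = -2 + 2*w²)
y(A) + (79 - 1*54) = (-2 + 2*(-90)²) + (79 - 1*54) = (-2 + 2*8100) + (79 - 54) = (-2 + 16200) + 25 = 16198 + 25 = 16223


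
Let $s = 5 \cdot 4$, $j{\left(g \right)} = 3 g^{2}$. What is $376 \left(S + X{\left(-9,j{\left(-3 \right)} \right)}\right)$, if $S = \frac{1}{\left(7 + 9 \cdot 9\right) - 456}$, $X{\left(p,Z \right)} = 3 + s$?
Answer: $\frac{397761}{46} \approx 8647.0$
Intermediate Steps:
$s = 20$
$X{\left(p,Z \right)} = 23$ ($X{\left(p,Z \right)} = 3 + 20 = 23$)
$S = - \frac{1}{368}$ ($S = \frac{1}{\left(7 + 81\right) - 456} = \frac{1}{88 - 456} = \frac{1}{-368} = - \frac{1}{368} \approx -0.0027174$)
$376 \left(S + X{\left(-9,j{\left(-3 \right)} \right)}\right) = 376 \left(- \frac{1}{368} + 23\right) = 376 \cdot \frac{8463}{368} = \frac{397761}{46}$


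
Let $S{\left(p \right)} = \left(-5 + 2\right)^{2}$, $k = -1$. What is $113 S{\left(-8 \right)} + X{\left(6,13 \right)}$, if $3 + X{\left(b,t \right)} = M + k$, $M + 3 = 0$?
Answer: $1010$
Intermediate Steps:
$M = -3$ ($M = -3 + 0 = -3$)
$X{\left(b,t \right)} = -7$ ($X{\left(b,t \right)} = -3 - 4 = -7$)
$S{\left(p \right)} = 9$ ($S{\left(p \right)} = \left(-3\right)^{2} = 9$)
$113 S{\left(-8 \right)} + X{\left(6,13 \right)} = 113 \cdot 9 - 7 = 1017 - 7 = 1010$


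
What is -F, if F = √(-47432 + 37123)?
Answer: -13*I*√61 ≈ -101.53*I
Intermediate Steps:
F = 13*I*√61 (F = √(-10309) = 13*I*√61 ≈ 101.53*I)
-F = -13*I*√61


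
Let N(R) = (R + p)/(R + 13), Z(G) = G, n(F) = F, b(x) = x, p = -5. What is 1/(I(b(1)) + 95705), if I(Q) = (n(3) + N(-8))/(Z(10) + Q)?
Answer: 55/5263777 ≈ 1.0449e-5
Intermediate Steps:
N(R) = (-5 + R)/(13 + R) (N(R) = (R - 5)/(R + 13) = (-5 + R)/(13 + R))
I(Q) = 2/(5*(10 + Q)) (I(Q) = (3 + (-5 - 8)/(13 - 8))/(10 + Q) = (3 - 13/5)/(10 + Q) = 2/(5*(10 + Q)))
1/(I(b(1)) + 95705) = 1/(2/(5*(10 + 1)) + 95705) = 1/((2/5)/11 + 95705) = 1/((2/5)*(1/11) + 95705) = 1/(2/55 + 95705) = 1/(5263777/55) = 55/5263777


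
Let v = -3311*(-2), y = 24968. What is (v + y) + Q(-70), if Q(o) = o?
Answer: 31520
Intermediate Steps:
v = 6622
(v + y) + Q(-70) = (6622 + 24968) - 70 = 31590 - 70 = 31520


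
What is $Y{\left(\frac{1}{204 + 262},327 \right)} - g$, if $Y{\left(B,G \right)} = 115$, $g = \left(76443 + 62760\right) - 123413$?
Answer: $-15675$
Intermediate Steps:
$g = 15790$ ($g = 139203 - 123413 = 15790$)
$Y{\left(\frac{1}{204 + 262},327 \right)} - g = 115 - 15790 = -15675$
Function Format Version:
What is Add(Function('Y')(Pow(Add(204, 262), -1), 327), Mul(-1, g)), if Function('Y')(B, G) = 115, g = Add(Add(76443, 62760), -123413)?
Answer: -15675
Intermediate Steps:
g = 15790 (g = Add(139203, -123413) = 15790)
Add(Function('Y')(Pow(Add(204, 262), -1), 327), Mul(-1, g)) = Add(115, Mul(-1, 15790)) = Add(115, -15790) = -15675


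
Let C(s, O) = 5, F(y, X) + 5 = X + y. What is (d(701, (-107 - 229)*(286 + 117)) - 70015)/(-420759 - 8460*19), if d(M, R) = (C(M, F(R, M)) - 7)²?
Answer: 2593/21537 ≈ 0.12040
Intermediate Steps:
F(y, X) = -5 + X + y (F(y, X) = -5 + (X + y) = -5 + X + y)
d(M, R) = 4 (d(M, R) = (5 - 7)² = (-2)² = 4)
(d(701, (-107 - 229)*(286 + 117)) - 70015)/(-420759 - 8460*19) = (4 - 70015)/(-420759 - 8460*19) = -70011/(-420759 - 160740) = -70011/(-581499) = -70011*(-1/581499) = 2593/21537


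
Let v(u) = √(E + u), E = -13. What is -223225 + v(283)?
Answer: -223225 + 3*√30 ≈ -2.2321e+5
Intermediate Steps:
v(u) = √(-13 + u)
-223225 + v(283) = -223225 + √(-13 + 283) = -223225 + √270 = -223225 + 3*√30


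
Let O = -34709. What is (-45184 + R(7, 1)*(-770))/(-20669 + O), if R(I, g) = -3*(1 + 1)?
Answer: 20282/27689 ≈ 0.73249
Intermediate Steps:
R(I, g) = -6 (R(I, g) = -3*2 = -6)
(-45184 + R(7, 1)*(-770))/(-20669 + O) = (-45184 - 6*(-770))/(-20669 - 34709) = (-45184 + 4620)/(-55378) = -40564*(-1/55378) = 20282/27689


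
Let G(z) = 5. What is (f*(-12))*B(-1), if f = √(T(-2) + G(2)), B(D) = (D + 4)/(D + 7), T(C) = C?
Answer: -6*√3 ≈ -10.392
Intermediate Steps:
B(D) = (4 + D)/(7 + D)
f = √3 (f = √(-2 + 5) = √3 ≈ 1.7320)
(f*(-12))*B(-1) = (√3*(-12))*((4 - 1)/(7 - 1)) = (-12*√3)*(3/6) = (-12*√3)*((⅙)*3) = -12*√3*(½) = -6*√3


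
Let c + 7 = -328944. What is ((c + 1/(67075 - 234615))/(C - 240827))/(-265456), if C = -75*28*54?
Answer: -55112450541/15754068088060480 ≈ -3.4983e-6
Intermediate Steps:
C = -113400 (C = -2100*54 = -113400)
c = -328951 (c = -7 - 328944 = -328951)
((c + 1/(67075 - 234615))/(C - 240827))/(-265456) = ((-328951 + 1/(67075 - 234615))/(-113400 - 240827))/(-265456) = ((-328951 + 1/(-167540))/(-354227))*(-1/265456) = ((-328951 - 1/167540)*(-1/354227))*(-1/265456) = -55112450541/167540*(-1/354227)*(-1/265456) = (55112450541/59347191580)*(-1/265456) = -55112450541/15754068088060480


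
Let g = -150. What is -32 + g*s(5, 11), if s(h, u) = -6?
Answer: 868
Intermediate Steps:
-32 + g*s(5, 11) = -32 - 150*(-6) = -32 + 900 = 868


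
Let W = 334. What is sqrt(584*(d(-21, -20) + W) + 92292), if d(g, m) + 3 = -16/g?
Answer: 2*sqrt(31536015)/21 ≈ 534.83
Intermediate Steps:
d(g, m) = -3 - 16/g
sqrt(584*(d(-21, -20) + W) + 92292) = sqrt(584*((-3 - 16/(-21)) + 334) + 92292) = sqrt(584*((-3 - 16*(-1/21)) + 334) + 92292) = sqrt(584*((-3 + 16/21) + 334) + 92292) = sqrt(584*(-47/21 + 334) + 92292) = sqrt(584*(6967/21) + 92292) = sqrt(4068728/21 + 92292) = sqrt(6006860/21) = 2*sqrt(31536015)/21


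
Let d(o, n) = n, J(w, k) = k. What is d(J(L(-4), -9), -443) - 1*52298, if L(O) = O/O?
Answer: -52741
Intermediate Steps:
L(O) = 1
d(J(L(-4), -9), -443) - 1*52298 = -443 - 1*52298 = -443 - 52298 = -52741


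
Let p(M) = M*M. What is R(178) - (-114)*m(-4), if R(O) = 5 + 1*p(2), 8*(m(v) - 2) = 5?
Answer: 1233/4 ≈ 308.25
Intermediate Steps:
m(v) = 21/8 (m(v) = 2 + (⅛)*5 = 2 + 5/8 = 21/8)
p(M) = M²
R(O) = 9 (R(O) = 5 + 1*2² = 5 + 1*4 = 5 + 4 = 9)
R(178) - (-114)*m(-4) = 9 - (-114)*21/8 = 9 - 1*(-1197/4) = 9 + 1197/4 = 1233/4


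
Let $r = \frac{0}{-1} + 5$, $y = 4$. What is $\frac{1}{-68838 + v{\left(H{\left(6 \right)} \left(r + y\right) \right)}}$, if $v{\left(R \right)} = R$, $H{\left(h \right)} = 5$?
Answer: $- \frac{1}{68793} \approx -1.4536 \cdot 10^{-5}$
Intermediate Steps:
$r = 5$ ($r = 0 \left(-1\right) + 5 = 0 + 5 = 5$)
$\frac{1}{-68838 + v{\left(H{\left(6 \right)} \left(r + y\right) \right)}} = \frac{1}{-68838 + 5 \left(5 + 4\right)} = \frac{1}{-68838 + 5 \cdot 9} = \frac{1}{-68838 + 45} = \frac{1}{-68793} = - \frac{1}{68793}$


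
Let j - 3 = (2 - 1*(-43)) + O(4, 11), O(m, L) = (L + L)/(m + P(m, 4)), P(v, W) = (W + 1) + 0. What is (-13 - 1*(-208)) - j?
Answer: 1301/9 ≈ 144.56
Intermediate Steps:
P(v, W) = 1 + W (P(v, W) = (1 + W) + 0 = 1 + W)
O(m, L) = 2*L/(5 + m) (O(m, L) = (L + L)/(m + (1 + 4)) = (2*L)/(m + 5) = (2*L)/(5 + m) = 2*L/(5 + m))
j = 454/9 (j = 3 + ((2 - 1*(-43)) + 2*11/(5 + 4)) = 3 + ((2 + 43) + 2*11/9) = 3 + (45 + 2*11*(⅑)) = 3 + (45 + 22/9) = 3 + 427/9 = 454/9 ≈ 50.444)
(-13 - 1*(-208)) - j = (-13 - 1*(-208)) - 1*454/9 = (-13 + 208) - 454/9 = 195 - 454/9 = 1301/9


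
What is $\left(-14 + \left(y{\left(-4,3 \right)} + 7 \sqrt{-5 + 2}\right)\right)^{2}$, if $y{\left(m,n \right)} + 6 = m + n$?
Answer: $294 - 294 i \sqrt{3} \approx 294.0 - 509.22 i$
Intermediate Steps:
$y{\left(m,n \right)} = -6 + m + n$ ($y{\left(m,n \right)} = -6 + \left(m + n\right) = -6 + m + n$)
$\left(-14 + \left(y{\left(-4,3 \right)} + 7 \sqrt{-5 + 2}\right)\right)^{2} = \left(-14 + \left(\left(-6 - 4 + 3\right) + 7 \sqrt{-5 + 2}\right)\right)^{2} = \left(-14 - \left(7 - 7 \sqrt{-3}\right)\right)^{2} = \left(-14 - \left(7 - 7 i \sqrt{3}\right)\right)^{2} = \left(-21 + 7 i \sqrt{3}\right)^{2}$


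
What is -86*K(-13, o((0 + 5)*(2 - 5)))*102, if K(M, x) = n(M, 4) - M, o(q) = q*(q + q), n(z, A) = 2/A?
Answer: -118422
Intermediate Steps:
o(q) = 2*q² (o(q) = q*(2*q) = 2*q²)
K(M, x) = ½ - M (K(M, x) = 2/4 - M = 2*(¼) - M = ½ - M)
-86*K(-13, o((0 + 5)*(2 - 5)))*102 = -86*(½ - 1*(-13))*102 = -86*(½ + 13)*102 = -86*27/2*102 = -1161*102 = -118422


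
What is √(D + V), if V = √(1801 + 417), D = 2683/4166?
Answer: √(11177378 + 17355556*√2218)/4166 ≈ 6.9094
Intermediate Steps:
D = 2683/4166 (D = 2683*(1/4166) = 2683/4166 ≈ 0.64402)
V = √2218 ≈ 47.096
√(D + V) = √(2683/4166 + √2218)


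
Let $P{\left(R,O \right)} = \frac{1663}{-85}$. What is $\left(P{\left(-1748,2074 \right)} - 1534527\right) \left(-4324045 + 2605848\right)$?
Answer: $\frac{224115530826226}{85} \approx 2.6367 \cdot 10^{12}$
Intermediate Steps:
$P{\left(R,O \right)} = - \frac{1663}{85}$ ($P{\left(R,O \right)} = 1663 \left(- \frac{1}{85}\right) = - \frac{1663}{85}$)
$\left(P{\left(-1748,2074 \right)} - 1534527\right) \left(-4324045 + 2605848\right) = \left(- \frac{1663}{85} - 1534527\right) \left(-4324045 + 2605848\right) = \left(- \frac{130436458}{85}\right) \left(-1718197\right) = \frac{224115530826226}{85}$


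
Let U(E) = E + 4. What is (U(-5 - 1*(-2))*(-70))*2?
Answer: -140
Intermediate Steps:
U(E) = 4 + E
(U(-5 - 1*(-2))*(-70))*2 = ((4 + (-5 - 1*(-2)))*(-70))*2 = ((4 + (-5 + 2))*(-70))*2 = ((4 - 3)*(-70))*2 = (1*(-70))*2 = -70*2 = -140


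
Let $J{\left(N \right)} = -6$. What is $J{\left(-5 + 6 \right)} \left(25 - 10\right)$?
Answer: $-90$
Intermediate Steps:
$J{\left(-5 + 6 \right)} \left(25 - 10\right) = - 6 \left(25 - 10\right) = \left(-6\right) 15 = -90$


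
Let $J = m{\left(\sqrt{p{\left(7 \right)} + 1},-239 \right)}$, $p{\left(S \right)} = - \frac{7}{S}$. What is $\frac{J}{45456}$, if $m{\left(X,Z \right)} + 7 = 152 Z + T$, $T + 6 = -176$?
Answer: $- \frac{36517}{45456} \approx -0.80335$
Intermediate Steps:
$T = -182$ ($T = -6 - 176 = -182$)
$m{\left(X,Z \right)} = -189 + 152 Z$ ($m{\left(X,Z \right)} = -7 + \left(152 Z - 182\right) = -7 + \left(-182 + 152 Z\right) = -189 + 152 Z$)
$J = -36517$ ($J = -189 + 152 \left(-239\right) = -189 - 36328 = -36517$)
$\frac{J}{45456} = - \frac{36517}{45456}$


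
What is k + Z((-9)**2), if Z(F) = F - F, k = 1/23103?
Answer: 1/23103 ≈ 4.3284e-5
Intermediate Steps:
k = 1/23103 ≈ 4.3284e-5
Z(F) = 0
k + Z((-9)**2) = 1/23103 + 0 = 1/23103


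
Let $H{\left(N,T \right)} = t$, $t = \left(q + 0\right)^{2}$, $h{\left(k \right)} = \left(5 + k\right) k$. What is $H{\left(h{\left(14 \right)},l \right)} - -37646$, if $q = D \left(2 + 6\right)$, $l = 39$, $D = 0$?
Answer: $37646$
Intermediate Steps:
$h{\left(k \right)} = k \left(5 + k\right)$
$q = 0$ ($q = 0 \left(2 + 6\right) = 0 \cdot 8 = 0$)
$t = 0$ ($t = \left(0 + 0\right)^{2} = 0^{2} = 0$)
$H{\left(N,T \right)} = 0$
$H{\left(h{\left(14 \right)},l \right)} - -37646 = 0 - -37646 = 0 + 37646 = 37646$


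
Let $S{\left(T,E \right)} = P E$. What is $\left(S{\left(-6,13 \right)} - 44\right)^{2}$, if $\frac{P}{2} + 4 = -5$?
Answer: $77284$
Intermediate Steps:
$P = -18$ ($P = -8 + 2 \left(-5\right) = -8 - 10 = -18$)
$S{\left(T,E \right)} = - 18 E$
$\left(S{\left(-6,13 \right)} - 44\right)^{2} = \left(\left(-18\right) 13 - 44\right)^{2} = \left(-234 - 44\right)^{2} = \left(-278\right)^{2} = 77284$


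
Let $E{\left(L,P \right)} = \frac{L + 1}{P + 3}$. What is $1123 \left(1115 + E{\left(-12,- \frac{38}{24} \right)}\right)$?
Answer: $\frac{21138229}{17} \approx 1.2434 \cdot 10^{6}$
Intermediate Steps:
$E{\left(L,P \right)} = \frac{1 + L}{3 + P}$
$1123 \left(1115 + E{\left(-12,- \frac{38}{24} \right)}\right) = 1123 \left(1115 + \frac{1 - 12}{3 - \frac{38}{24}}\right) = 1123 \left(1115 + \frac{1}{3 - \frac{19}{12}} \left(-11\right)\right) = 1123 \left(1115 + \frac{1}{\frac{17}{12}} \left(-11\right)\right) = 1123 \left(1115 + \frac{12}{17} \left(-11\right)\right) = 1123 \left(1115 - \frac{132}{17}\right) = 1123 \cdot \frac{18823}{17} = \frac{21138229}{17}$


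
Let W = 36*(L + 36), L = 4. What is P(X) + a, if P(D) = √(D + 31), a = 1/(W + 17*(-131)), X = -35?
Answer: -1/787 + 2*I ≈ -0.0012706 + 2.0*I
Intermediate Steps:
W = 1440 (W = 36*(4 + 36) = 36*40 = 1440)
a = -1/787 (a = 1/(1440 + 17*(-131)) = 1/(1440 - 2227) = 1/(-787) = -1/787 ≈ -0.0012706)
P(D) = √(31 + D)
P(X) + a = √(31 - 35) - 1/787 = √(-4) - 1/787 = 2*I - 1/787 = -1/787 + 2*I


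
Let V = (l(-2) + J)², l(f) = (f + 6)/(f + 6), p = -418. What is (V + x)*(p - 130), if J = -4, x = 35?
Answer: -24112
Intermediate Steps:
l(f) = 1 (l(f) = (6 + f)/(6 + f) = 1)
V = 9 (V = (1 - 4)² = (-3)² = 9)
(V + x)*(p - 130) = (9 + 35)*(-418 - 130) = 44*(-548) = -24112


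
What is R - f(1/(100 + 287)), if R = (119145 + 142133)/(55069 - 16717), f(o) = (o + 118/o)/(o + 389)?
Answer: -39903200269/360853968 ≈ -110.58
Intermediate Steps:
f(o) = (o + 118/o)/(389 + o)
R = 130639/19176 (R = 261278/38352 = 261278*(1/38352) = 130639/19176 ≈ 6.8126)
R - f(1/(100 + 287)) = 130639/19176 - (118 + (1/(100 + 287))²)/((1/(100 + 287))*(389 + 1/(100 + 287))) = 130639/19176 - (118 + (1/387)²)/((1/387)*(389 + 1/387)) = 130639/19176 - (118 + (1/387)²)/(1/387*(389 + 1/387)) = 130639/19176 - 387*(118 + 1/149769)/150544/387 = 130639/19176 - 387*387*17672743/(150544*149769) = 130639/19176 - 1*17672743/150544 = 130639/19176 - 17672743/150544 = -39903200269/360853968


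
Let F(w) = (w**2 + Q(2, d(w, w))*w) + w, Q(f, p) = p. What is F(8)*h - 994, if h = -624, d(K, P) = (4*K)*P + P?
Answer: -1363810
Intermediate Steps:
d(K, P) = P + 4*K*P (d(K, P) = 4*K*P + P = P + 4*K*P)
F(w) = w + w**2 + w**2*(1 + 4*w) (F(w) = (w**2 + (w*(1 + 4*w))*w) + w = (w**2 + w**2*(1 + 4*w)) + w = w + w**2 + w**2*(1 + 4*w))
F(8)*h - 994 = (8*(1 + 8 + 8*(1 + 4*8)))*(-624) - 994 = (8*(1 + 8 + 8*(1 + 32)))*(-624) - 994 = (8*(1 + 8 + 8*33))*(-624) - 994 = (8*(1 + 8 + 264))*(-624) - 994 = (8*273)*(-624) - 994 = 2184*(-624) - 994 = -1362816 - 994 = -1363810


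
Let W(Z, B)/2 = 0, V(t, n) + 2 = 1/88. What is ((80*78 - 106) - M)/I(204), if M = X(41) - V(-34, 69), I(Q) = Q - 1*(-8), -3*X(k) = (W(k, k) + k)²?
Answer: 1766779/55968 ≈ 31.568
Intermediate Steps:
V(t, n) = -175/88 (V(t, n) = -2 + 1/88 = -175/88)
W(Z, B) = 0 (W(Z, B) = 2*0 = 0)
X(k) = -k²/3 (X(k) = -(0 + k)²/3 = -k²/3)
I(Q) = 8 + Q (I(Q) = Q + 8 = 8 + Q)
M = -147403/264 (M = -⅓*41² - 1*(-175/88) = -⅓*1681 + 175/88 = -1681/3 + 175/88 = -147403/264 ≈ -558.34)
((80*78 - 106) - M)/I(204) = ((80*78 - 106) - 1*(-147403/264))/(8 + 204) = ((6240 - 106) + 147403/264)/212 = (6134 + 147403/264)*(1/212) = (1766779/264)*(1/212) = 1766779/55968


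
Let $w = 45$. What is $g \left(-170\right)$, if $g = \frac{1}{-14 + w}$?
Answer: $- \frac{170}{31} \approx -5.4839$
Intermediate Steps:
$g = \frac{1}{31}$ ($g = \frac{1}{-14 + 45} = \frac{1}{31} \approx 0.032258$)
$g \left(-170\right) = \frac{1}{31} \left(-170\right) = - \frac{170}{31}$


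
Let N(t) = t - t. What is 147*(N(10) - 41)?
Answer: -6027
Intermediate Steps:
N(t) = 0
147*(N(10) - 41) = 147*(0 - 41) = 147*(-41) = -6027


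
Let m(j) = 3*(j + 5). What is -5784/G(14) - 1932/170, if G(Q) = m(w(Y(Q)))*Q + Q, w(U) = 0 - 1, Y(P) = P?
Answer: -333726/7735 ≈ -43.145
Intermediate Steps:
w(U) = -1
m(j) = 15 + 3*j (m(j) = 3*(5 + j) = 15 + 3*j)
G(Q) = 13*Q (G(Q) = (15 + 3*(-1))*Q + Q = (15 - 3)*Q + Q = 12*Q + Q = 13*Q)
-5784/G(14) - 1932/170 = -5784/(13*14) - 1932/170 = -5784/182 - 1932*1/170 = -5784*1/182 - 966/85 = -2892/91 - 966/85 = -333726/7735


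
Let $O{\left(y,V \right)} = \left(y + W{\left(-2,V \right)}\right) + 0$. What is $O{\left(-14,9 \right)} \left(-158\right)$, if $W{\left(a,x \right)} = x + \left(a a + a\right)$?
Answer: $474$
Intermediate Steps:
$W{\left(a,x \right)} = a + x + a^{2}$ ($W{\left(a,x \right)} = x + \left(a^{2} + a\right) = x + \left(a + a^{2}\right) = a + x + a^{2}$)
$O{\left(y,V \right)} = 2 + V + y$ ($O{\left(y,V \right)} = \left(y + \left(-2 + V + \left(-2\right)^{2}\right)\right) + 0 = \left(y + \left(-2 + V + 4\right)\right) + 0 = \left(y + \left(2 + V\right)\right) + 0 = \left(2 + V + y\right) + 0 = 2 + V + y$)
$O{\left(-14,9 \right)} \left(-158\right) = \left(2 + 9 - 14\right) \left(-158\right) = \left(-3\right) \left(-158\right) = 474$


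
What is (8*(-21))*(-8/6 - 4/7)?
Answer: 320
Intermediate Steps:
(8*(-21))*(-8/6 - 4/7) = -168*(-8*⅙ - 4*⅐) = -168*(-4/3 - 4/7) = -168*(-40/21) = 320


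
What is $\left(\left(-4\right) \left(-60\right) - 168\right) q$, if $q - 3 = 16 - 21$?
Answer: $-144$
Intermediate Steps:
$q = -2$ ($q = 3 + \left(16 - 21\right) = 3 - 5 = -2$)
$\left(\left(-4\right) \left(-60\right) - 168\right) q = \left(\left(-4\right) \left(-60\right) - 168\right) \left(-2\right) = \left(240 - 168\right) \left(-2\right) = 72 \left(-2\right) = -144$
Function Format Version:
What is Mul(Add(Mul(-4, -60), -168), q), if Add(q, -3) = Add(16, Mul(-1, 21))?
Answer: -144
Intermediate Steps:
q = -2 (q = Add(3, Add(16, Mul(-1, 21))) = Add(3, Add(16, -21)) = Add(3, -5) = -2)
Mul(Add(Mul(-4, -60), -168), q) = Mul(Add(Mul(-4, -60), -168), -2) = Mul(Add(240, -168), -2) = Mul(72, -2) = -144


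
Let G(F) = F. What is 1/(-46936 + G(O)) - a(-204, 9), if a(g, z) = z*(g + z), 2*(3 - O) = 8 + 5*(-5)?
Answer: 164704993/93849 ≈ 1755.0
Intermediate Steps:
O = 23/2 (O = 3 - (8 + 5*(-5))/2 = 3 - (8 - 25)/2 = 3 - ½*(-17) = 3 + 17/2 = 23/2 ≈ 11.500)
1/(-46936 + G(O)) - a(-204, 9) = 1/(-46936 + 23/2) - 9*(-204 + 9) = 1/(-93849/2) - 9*(-195) = -2/93849 - 1*(-1755) = -2/93849 + 1755 = 164704993/93849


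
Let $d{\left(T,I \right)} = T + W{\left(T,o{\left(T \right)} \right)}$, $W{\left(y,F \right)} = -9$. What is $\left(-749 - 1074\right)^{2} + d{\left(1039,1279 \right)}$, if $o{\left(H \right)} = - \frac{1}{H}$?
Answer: $3324359$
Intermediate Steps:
$d{\left(T,I \right)} = -9 + T$ ($d{\left(T,I \right)} = T - 9 = -9 + T$)
$\left(-749 - 1074\right)^{2} + d{\left(1039,1279 \right)} = \left(-749 - 1074\right)^{2} + \left(-9 + 1039\right) = \left(-1823\right)^{2} + 1030 = 3323329 + 1030 = 3324359$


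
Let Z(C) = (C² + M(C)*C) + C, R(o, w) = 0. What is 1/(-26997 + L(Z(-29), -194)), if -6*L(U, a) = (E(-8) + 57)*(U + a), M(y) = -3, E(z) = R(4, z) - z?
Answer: -2/69269 ≈ -2.8873e-5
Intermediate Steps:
E(z) = -z (E(z) = 0 - z = -z)
Z(C) = C² - 2*C (Z(C) = (C² - 3*C) + C = C² - 2*C)
L(U, a) = -65*U/6 - 65*a/6 (L(U, a) = -(-1*(-8) + 57)*(U + a)/6 = -(8 + 57)*(U + a)/6 = -65*(U + a)/6 = -(65*U + 65*a)/6 = -65*U/6 - 65*a/6)
1/(-26997 + L(Z(-29), -194)) = 1/(-26997 + (-(-1885)*(-2 - 29)/6 - 65/6*(-194))) = 1/(-26997 + (-(-1885)*(-31)/6 + 6305/3)) = 1/(-26997 + (-65/6*899 + 6305/3)) = 1/(-26997 + (-58435/6 + 6305/3)) = 1/(-26997 - 15275/2) = 1/(-69269/2) = -2/69269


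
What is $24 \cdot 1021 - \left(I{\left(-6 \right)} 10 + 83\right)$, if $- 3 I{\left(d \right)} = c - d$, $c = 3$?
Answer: $24451$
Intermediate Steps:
$I{\left(d \right)} = -1 + \frac{d}{3}$ ($I{\left(d \right)} = - \frac{3 - d}{3} = -1 + \frac{d}{3}$)
$24 \cdot 1021 - \left(I{\left(-6 \right)} 10 + 83\right) = 24 \cdot 1021 - \left(\left(-1 + \frac{1}{3} \left(-6\right)\right) 10 + 83\right) = 24504 - \left(\left(-1 - 2\right) 10 + 83\right) = 24504 - \left(\left(-3\right) 10 + 83\right) = 24504 - \left(-30 + 83\right) = 24504 - 53 = 24451$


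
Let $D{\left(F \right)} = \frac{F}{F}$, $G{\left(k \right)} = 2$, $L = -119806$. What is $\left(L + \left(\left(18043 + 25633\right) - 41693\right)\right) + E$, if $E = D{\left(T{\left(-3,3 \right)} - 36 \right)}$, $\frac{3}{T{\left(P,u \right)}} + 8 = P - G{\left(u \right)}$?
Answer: $-117822$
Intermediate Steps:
$T{\left(P,u \right)} = \frac{3}{-10 + P}$ ($T{\left(P,u \right)} = \frac{3}{-8 + \left(P - 2\right)} = \frac{3}{-8 + \left(-2 + P\right)} = \frac{3}{-10 + P}$)
$D{\left(F \right)} = 1$
$E = 1$
$\left(L + \left(\left(18043 + 25633\right) - 41693\right)\right) + E = \left(-119806 + \left(\left(18043 + 25633\right) - 41693\right)\right) + 1 = \left(-119806 + \left(43676 - 41693\right)\right) + 1 = \left(-119806 + 1983\right) + 1 = -117823 + 1 = -117822$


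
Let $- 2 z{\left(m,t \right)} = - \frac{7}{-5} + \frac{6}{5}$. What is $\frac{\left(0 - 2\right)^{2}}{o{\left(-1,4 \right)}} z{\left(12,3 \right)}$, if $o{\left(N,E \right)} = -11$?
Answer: $\frac{26}{55} \approx 0.47273$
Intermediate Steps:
$z{\left(m,t \right)} = - \frac{13}{10}$ ($z{\left(m,t \right)} = - \frac{- \frac{7}{-5} + \frac{6}{5}}{2} = - \frac{\left(-7\right) \left(- \frac{1}{5}\right) + 6 \cdot \frac{1}{5}}{2} = - \frac{\frac{7}{5} + \frac{6}{5}}{2} = \left(- \frac{1}{2}\right) \frac{13}{5} = - \frac{13}{10}$)
$\frac{\left(0 - 2\right)^{2}}{o{\left(-1,4 \right)}} z{\left(12,3 \right)} = \frac{\left(0 - 2\right)^{2}}{-11} \left(- \frac{13}{10}\right) = \left(-2\right)^{2} \left(- \frac{1}{11}\right) \left(- \frac{13}{10}\right) = 4 \left(- \frac{1}{11}\right) \left(- \frac{13}{10}\right) = \left(- \frac{4}{11}\right) \left(- \frac{13}{10}\right) = \frac{26}{55}$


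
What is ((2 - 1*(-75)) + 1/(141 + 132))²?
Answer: 441924484/74529 ≈ 5929.6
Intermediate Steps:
((2 - 1*(-75)) + 1/(141 + 132))² = ((2 + 75) + 1/273)² = (77 + 1/273)² = (21022/273)² = 441924484/74529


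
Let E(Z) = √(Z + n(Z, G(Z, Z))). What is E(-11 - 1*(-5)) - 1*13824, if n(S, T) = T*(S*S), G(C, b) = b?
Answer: -13824 + I*√222 ≈ -13824.0 + 14.9*I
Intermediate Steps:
n(S, T) = T*S²
E(Z) = √(Z + Z³) (E(Z) = √(Z + Z*Z²) = √(Z + Z³))
E(-11 - 1*(-5)) - 1*13824 = √((-11 - 1*(-5)) + (-11 - 1*(-5))³) - 1*13824 = √((-11 + 5) + (-11 + 5)³) - 13824 = √(-6 + (-6)³) - 13824 = √(-6 - 216) - 13824 = √(-222) - 13824 = I*√222 - 13824 = -13824 + I*√222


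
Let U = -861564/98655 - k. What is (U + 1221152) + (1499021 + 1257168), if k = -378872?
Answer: 143253777317/32885 ≈ 4.3562e+6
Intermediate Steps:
U = 12458918532/32885 (U = -861564/98655 - 1*(-378872) = -861564*1/98655 + 378872 = -287188/32885 + 378872 = 12458918532/32885 ≈ 3.7886e+5)
(U + 1221152) + (1499021 + 1257168) = (12458918532/32885 + 1221152) + (1499021 + 1257168) = 52616502052/32885 + 2756189 = 143253777317/32885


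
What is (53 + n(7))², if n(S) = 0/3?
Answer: 2809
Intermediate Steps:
n(S) = 0 (n(S) = 0*(⅓) = 0)
(53 + n(7))² = (53 + 0)² = 53² = 2809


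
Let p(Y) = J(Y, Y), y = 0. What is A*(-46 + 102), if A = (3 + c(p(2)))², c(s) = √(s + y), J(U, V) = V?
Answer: 616 + 336*√2 ≈ 1091.2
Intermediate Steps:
p(Y) = Y
c(s) = √s (c(s) = √(s + 0) = √s)
A = (3 + √2)² ≈ 19.485
A*(-46 + 102) = (3 + √2)²*(-46 + 102) = (3 + √2)²*56 = 56*(3 + √2)²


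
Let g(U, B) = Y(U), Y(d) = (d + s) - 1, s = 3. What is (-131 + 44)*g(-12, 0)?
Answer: 870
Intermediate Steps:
Y(d) = 2 + d (Y(d) = (d + 3) - 1 = (3 + d) - 1 = 2 + d)
g(U, B) = 2 + U
(-131 + 44)*g(-12, 0) = (-131 + 44)*(2 - 12) = -87*(-10) = 870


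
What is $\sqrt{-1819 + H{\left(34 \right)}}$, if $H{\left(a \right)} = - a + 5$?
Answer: $2 i \sqrt{462} \approx 42.988 i$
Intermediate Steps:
$H{\left(a \right)} = 5 - a$
$\sqrt{-1819 + H{\left(34 \right)}} = \sqrt{-1819 + \left(5 - 34\right)} = \sqrt{-1819 - 29} = \sqrt{-1848} = 2 i \sqrt{462}$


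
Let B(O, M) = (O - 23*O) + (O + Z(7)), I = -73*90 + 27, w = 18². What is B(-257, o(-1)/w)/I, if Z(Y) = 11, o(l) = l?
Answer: -5408/6543 ≈ -0.82653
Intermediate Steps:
w = 324
I = -6543 (I = -6570 + 27 = -6543)
B(O, M) = 11 - 21*O (B(O, M) = (O - 23*O) + (O + 11) = -22*O + (11 + O) = 11 - 21*O)
B(-257, o(-1)/w)/I = (11 - 21*(-257))/(-6543) = (11 + 5397)*(-1/6543) = 5408*(-1/6543) = -5408/6543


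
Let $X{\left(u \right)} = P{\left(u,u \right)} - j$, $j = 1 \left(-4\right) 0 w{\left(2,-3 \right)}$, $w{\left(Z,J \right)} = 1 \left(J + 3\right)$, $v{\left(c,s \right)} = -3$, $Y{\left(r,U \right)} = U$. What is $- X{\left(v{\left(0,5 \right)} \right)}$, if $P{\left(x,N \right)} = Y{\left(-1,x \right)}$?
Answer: $3$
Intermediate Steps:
$w{\left(Z,J \right)} = 3 + J$ ($w{\left(Z,J \right)} = 1 \left(3 + J\right) = 3 + J$)
$P{\left(x,N \right)} = x$
$j = 0$ ($j = 1 \left(-4\right) 0 \left(3 - 3\right) = \left(-4\right) 0 \cdot 0 = 0 \cdot 0 = 0$)
$X{\left(u \right)} = u$ ($X{\left(u \right)} = u - 0 = u + 0 = u$)
$- X{\left(v{\left(0,5 \right)} \right)} = \left(-1\right) \left(-3\right) = 3$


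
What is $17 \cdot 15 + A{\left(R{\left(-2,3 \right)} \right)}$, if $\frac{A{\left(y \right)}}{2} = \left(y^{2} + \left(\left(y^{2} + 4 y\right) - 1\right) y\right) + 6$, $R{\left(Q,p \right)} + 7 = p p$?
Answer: $319$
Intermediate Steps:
$R{\left(Q,p \right)} = -7 + p^{2}$ ($R{\left(Q,p \right)} = -7 + p p = -7 + p^{2}$)
$A{\left(y \right)} = 12 + 2 y^{2} + 2 y \left(-1 + y^{2} + 4 y\right)$ ($A{\left(y \right)} = 2 \left(\left(y^{2} + \left(\left(y^{2} + 4 y\right) - 1\right) y\right) + 6\right) = 2 \left(\left(y^{2} + \left(-1 + y^{2} + 4 y\right) y\right) + 6\right) = 2 \left(\left(y^{2} + y \left(-1 + y^{2} + 4 y\right)\right) + 6\right) = 2 \left(6 + y^{2} + y \left(-1 + y^{2} + 4 y\right)\right) = 12 + 2 y^{2} + 2 y \left(-1 + y^{2} + 4 y\right)$)
$17 \cdot 15 + A{\left(R{\left(-2,3 \right)} \right)} = 17 \cdot 15 + \left(12 - 2 \left(-7 + 3^{2}\right) + 2 \left(-7 + 3^{2}\right)^{3} + 10 \left(-7 + 3^{2}\right)^{2}\right) = 255 + \left(12 - 2 \left(-7 + 9\right) + 2 \left(-7 + 9\right)^{3} + 10 \left(-7 + 9\right)^{2}\right) = 255 + \left(12 - 4 + 2 \cdot 2^{3} + 10 \cdot 2^{2}\right) = 255 + \left(12 - 4 + 2 \cdot 8 + 10 \cdot 4\right) = 255 + \left(12 - 4 + 16 + 40\right) = 255 + 64 = 319$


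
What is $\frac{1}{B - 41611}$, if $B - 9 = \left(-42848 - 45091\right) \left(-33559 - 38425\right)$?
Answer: $\frac{1}{6330159374} \approx 1.5797 \cdot 10^{-10}$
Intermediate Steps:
$B = 6330200985$ ($B = 9 + \left(-42848 - 45091\right) \left(-33559 - 38425\right) = 9 - -6330200976 = 9 + 6330200976 = 6330200985$)
$\frac{1}{B - 41611} = \frac{1}{6330200985 - 41611} = \frac{1}{6330159374}$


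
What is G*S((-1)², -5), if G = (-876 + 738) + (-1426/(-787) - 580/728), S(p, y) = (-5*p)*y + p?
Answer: -19620875/5509 ≈ -3561.6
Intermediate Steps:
S(p, y) = p - 5*p*y (S(p, y) = -5*p*y + p = p - 5*p*y)
G = -19620875/143234 (G = -138 + (-1426*(-1/787) - 580*1/728) = -138 + (1426/787 - 145/182) = -138 + 145417/143234 = -19620875/143234 ≈ -136.98)
G*S((-1)², -5) = -19620875*(-1)²*(1 - 5*(-5))/143234 = -19620875*(1 + 25)/143234 = -19620875*26/143234 = -19620875/143234*26 = -19620875/5509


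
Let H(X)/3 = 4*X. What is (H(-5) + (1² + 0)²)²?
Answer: 3481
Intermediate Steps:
H(X) = 12*X (H(X) = 3*(4*X) = 12*X)
(H(-5) + (1² + 0)²)² = (12*(-5) + (1² + 0)²)² = (-60 + (1 + 0)²)² = (-60 + 1²)² = (-60 + 1)² = (-59)² = 3481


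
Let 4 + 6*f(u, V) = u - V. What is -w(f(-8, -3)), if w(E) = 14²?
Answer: -196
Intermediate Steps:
f(u, V) = -⅔ - V/6 + u/6 (f(u, V) = -⅔ + (u - V)/6 = -⅔ + (-V/6 + u/6) = -⅔ - V/6 + u/6)
w(E) = 196
-w(f(-8, -3)) = -1*196 = -196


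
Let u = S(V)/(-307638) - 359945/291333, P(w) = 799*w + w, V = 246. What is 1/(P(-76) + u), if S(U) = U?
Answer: -4979172303/302739831823946 ≈ -1.6447e-5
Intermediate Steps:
P(w) = 800*w
u = -6155801546/4979172303 (u = 246/(-307638) - 359945/291333 = 246*(-1/307638) - 359945*1/291333 = -41/51273 - 359945/291333 = -6155801546/4979172303 ≈ -1.2363)
1/(P(-76) + u) = 1/(800*(-76) - 6155801546/4979172303) = 1/(-60800 - 6155801546/4979172303) = 1/(-302739831823946/4979172303) = -4979172303/302739831823946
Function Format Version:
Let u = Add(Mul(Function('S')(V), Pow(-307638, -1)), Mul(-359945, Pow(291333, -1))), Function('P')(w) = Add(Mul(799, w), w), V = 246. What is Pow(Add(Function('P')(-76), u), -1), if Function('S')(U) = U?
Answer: Rational(-4979172303, 302739831823946) ≈ -1.6447e-5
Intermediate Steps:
Function('P')(w) = Mul(800, w)
u = Rational(-6155801546, 4979172303) (u = Add(Mul(246, Pow(-307638, -1)), Mul(-359945, Pow(291333, -1))) = Add(Mul(246, Rational(-1, 307638)), Mul(-359945, Rational(1, 291333))) = Add(Rational(-41, 51273), Rational(-359945, 291333)) = Rational(-6155801546, 4979172303) ≈ -1.2363)
Pow(Add(Function('P')(-76), u), -1) = Pow(Add(Mul(800, -76), Rational(-6155801546, 4979172303)), -1) = Pow(Add(-60800, Rational(-6155801546, 4979172303)), -1) = Pow(Rational(-302739831823946, 4979172303), -1) = Rational(-4979172303, 302739831823946)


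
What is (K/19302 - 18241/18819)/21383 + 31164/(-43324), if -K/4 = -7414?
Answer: -593259236654486/824775731393787 ≈ -0.71930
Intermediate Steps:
K = 29656 (K = -4*(-7414) = 29656)
(K/19302 - 18241/18819)/21383 + 31164/(-43324) = (29656/19302 - 18241/18819)/21383 + 31164/(-43324) = (29656*(1/19302) - 18241*1/18819)*(1/21383) + 31164*(-1/43324) = (14828/9651 - 1073/1107)*(1/21383) - 7791/10831 = (2019691/3561219)*(1/21383) - 7791/10831 = 2019691/76149545877 - 7791/10831 = -593259236654486/824775731393787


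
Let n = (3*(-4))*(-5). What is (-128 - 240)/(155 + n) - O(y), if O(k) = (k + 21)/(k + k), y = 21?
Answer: -583/215 ≈ -2.7116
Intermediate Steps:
n = 60 (n = -12*(-5) = 60)
O(k) = (21 + k)/(2*k) (O(k) = (21 + k)/((2*k)) = (21 + k)*(1/(2*k)) = (21 + k)/(2*k))
(-128 - 240)/(155 + n) - O(y) = (-128 - 240)/(155 + 60) - (21 + 21)/(2*21) = -368/215 - 42/(2*21) = -368*1/215 - 1*1 = -368/215 - 1 = -583/215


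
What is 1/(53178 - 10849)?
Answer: 1/42329 ≈ 2.3624e-5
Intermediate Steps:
1/(53178 - 10849) = 1/42329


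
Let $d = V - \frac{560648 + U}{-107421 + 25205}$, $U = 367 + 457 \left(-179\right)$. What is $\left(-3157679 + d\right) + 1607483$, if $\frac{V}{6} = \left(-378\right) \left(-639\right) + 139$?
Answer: $- \frac{2057541137}{20554} \approx -1.001 \cdot 10^{5}$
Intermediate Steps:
$V = 1450086$ ($V = 6 \left(\left(-378\right) \left(-639\right) + 139\right) = 6 \left(241542 + 139\right) = 6 \cdot 241681 = 1450086$)
$U = -81436$ ($U = 367 - 81803 = -81436$)
$d = \frac{29805187447}{20554}$ ($d = 1450086 - \frac{560648 - 81436}{-107421 + 25205} = 1450086 - \frac{479212}{-82216} = 1450086 - 479212 \left(- \frac{1}{82216}\right) = 1450086 - - \frac{119803}{20554} = 1450086 + \frac{119803}{20554} = \frac{29805187447}{20554} \approx 1.4501 \cdot 10^{6}$)
$\left(-3157679 + d\right) + 1607483 = \left(-3157679 + \frac{29805187447}{20554}\right) + 1607483 = - \frac{35097746719}{20554} + 1607483 = - \frac{2057541137}{20554}$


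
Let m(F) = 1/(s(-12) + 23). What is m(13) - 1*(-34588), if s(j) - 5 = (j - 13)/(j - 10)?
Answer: 22170930/641 ≈ 34588.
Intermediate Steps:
s(j) = 5 + (-13 + j)/(-10 + j) (s(j) = 5 + (j - 13)/(j - 10) = 5 + (-13 + j)/(-10 + j))
m(F) = 22/641 (m(F) = 1/(3*(-21 + 2*(-12))/(-10 - 12) + 23) = 1/(3*(-21 - 24)/(-22) + 23) = 1/(3*(-1/22)*(-45) + 23) = 1/(135/22 + 23) = 1/(641/22) = 22/641)
m(13) - 1*(-34588) = 22/641 - 1*(-34588) = 22/641 + 34588 = 22170930/641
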